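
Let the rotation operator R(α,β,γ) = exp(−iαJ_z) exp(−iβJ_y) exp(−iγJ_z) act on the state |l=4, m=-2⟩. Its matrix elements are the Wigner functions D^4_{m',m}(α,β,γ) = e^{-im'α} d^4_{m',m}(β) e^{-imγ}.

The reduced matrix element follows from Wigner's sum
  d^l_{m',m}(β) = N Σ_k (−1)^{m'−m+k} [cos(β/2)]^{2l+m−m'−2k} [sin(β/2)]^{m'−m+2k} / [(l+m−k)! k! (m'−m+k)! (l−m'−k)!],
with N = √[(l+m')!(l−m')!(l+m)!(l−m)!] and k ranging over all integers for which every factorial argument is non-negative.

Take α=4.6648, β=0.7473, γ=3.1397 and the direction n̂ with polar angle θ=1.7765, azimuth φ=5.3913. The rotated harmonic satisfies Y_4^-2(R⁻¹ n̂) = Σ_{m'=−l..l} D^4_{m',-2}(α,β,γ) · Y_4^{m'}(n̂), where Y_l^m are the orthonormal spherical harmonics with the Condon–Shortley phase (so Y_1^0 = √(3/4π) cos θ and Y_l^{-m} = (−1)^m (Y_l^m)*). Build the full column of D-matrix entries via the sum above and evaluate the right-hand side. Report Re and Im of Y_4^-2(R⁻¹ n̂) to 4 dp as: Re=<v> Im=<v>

Need the full column D^4_{m',-2} for m'=−4..4 at α=4.6648, β=0.7473, γ=3.1397.
cos(β/2)=0.931001, sin(β/2)=0.365016
d^4_{-4,-2}: single k=2 term ⇒ +0.459097;  D = +0.450472-0.088571i
d^4_{-3,-2}: k∈[1..2] ⇒ +0.827995 -0.381832 = +0.446163;  D = +0.065152+0.441380i
d^4_{-2,-2}: k∈[0..2] ⇒ +0.564420 -1.041134 +0.200051 = -0.276664;  D = +0.275310-0.027335i
d^4_{-1,-2}: k∈[0..2] ⇒ -0.938858 +0.721595 -0.073948 = -0.291211;  D = +0.014954+0.290827i
d^4_{0,-2}: k∈[0..2] ⇒ +0.823089 -0.337395 +0.019449 = +0.505142;  D = +0.505139-0.001912i
d^4_{1,-2}: k∈[0..2] ⇒ -0.481063 +0.110922 -0.003410 = -0.373551;  D = +0.016358-0.373193i
d^4_{2,-2}: k∈[0..2] ⇒ +0.200051 -0.024601 +0.000315 = +0.175765;  D = -0.175031-0.016041i
d^4_{3,-2}: k∈[0..1] ⇒ -0.058694 +0.003007 = -0.055687;  D = -0.007715+0.055150i
d^4_{4,-2}: single k=0 term ⇒ +0.010848;  D = +0.010660+0.002012i
Y_4^{m'}(θ=1.7765,φ=5.3913) and Σ D·Y over m':
  (+0.4505-0.0886i)·(-0.3701-0.1679i)  (+0.0652+0.4414i)·(+0.2143-0.1077i)  (+0.2753-0.0273i)·(+0.0480-0.2218i)  (+0.0150+0.2908i)·(+0.1609+0.1994i)  (+0.5051-0.0019i)·(+0.1914+0.0000i)  (+0.0164-0.3732i)·(-0.1609+0.1994i)  (-0.1750-0.0160i)·(+0.0480+0.2218i)  (-0.0077+0.0551i)·(-0.2143-0.1077i)  (+0.0107+0.0020i)·(-0.3701+0.1679i)
Y_4^-2(R⁻¹ n̂) = -0.001565+0.045461i

Re=-0.0016 Im=0.0455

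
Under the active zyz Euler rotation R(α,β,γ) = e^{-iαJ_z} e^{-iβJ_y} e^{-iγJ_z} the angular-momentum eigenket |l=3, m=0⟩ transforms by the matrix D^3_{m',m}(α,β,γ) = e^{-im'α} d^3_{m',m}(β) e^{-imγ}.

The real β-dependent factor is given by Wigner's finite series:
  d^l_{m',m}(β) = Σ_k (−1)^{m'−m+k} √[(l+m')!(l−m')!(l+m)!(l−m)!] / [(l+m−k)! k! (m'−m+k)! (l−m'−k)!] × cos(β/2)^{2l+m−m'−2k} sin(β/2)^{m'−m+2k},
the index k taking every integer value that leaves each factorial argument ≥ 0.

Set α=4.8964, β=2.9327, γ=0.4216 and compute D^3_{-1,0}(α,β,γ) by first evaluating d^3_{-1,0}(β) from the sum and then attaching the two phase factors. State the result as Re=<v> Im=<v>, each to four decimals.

Split into d^3_{-1,0}(β=2.9327) × two z-phases.
c=cos(2.9327/2)=0.104257, s=sin(2.9327/2)=0.994550; N=√[2·24·6·6]=41.569219
The bounds max(0,m−m')=1 and min(l+m,l−m')=3 give 3 terms
  k=1: (−1)^0·41.5692/(12)·0.1043^5·0.9946^1 = +0.000042
  k=2: (−1)^1·41.5692/(4)·0.1043^3·0.9946^3 = -0.011585
  k=3: (−1)^2·41.5692/(12)·0.1043^1·0.9946^5 = +0.351421
d^3_{-1,0}(2.9327) = +0.000042 -0.011585 +0.351421 = +0.339878
D = (+0.182974-0.983118i)·(+0.339878)·(+1.000000+0.000000i) = +0.062189-0.334141i

Re=0.0622 Im=-0.3341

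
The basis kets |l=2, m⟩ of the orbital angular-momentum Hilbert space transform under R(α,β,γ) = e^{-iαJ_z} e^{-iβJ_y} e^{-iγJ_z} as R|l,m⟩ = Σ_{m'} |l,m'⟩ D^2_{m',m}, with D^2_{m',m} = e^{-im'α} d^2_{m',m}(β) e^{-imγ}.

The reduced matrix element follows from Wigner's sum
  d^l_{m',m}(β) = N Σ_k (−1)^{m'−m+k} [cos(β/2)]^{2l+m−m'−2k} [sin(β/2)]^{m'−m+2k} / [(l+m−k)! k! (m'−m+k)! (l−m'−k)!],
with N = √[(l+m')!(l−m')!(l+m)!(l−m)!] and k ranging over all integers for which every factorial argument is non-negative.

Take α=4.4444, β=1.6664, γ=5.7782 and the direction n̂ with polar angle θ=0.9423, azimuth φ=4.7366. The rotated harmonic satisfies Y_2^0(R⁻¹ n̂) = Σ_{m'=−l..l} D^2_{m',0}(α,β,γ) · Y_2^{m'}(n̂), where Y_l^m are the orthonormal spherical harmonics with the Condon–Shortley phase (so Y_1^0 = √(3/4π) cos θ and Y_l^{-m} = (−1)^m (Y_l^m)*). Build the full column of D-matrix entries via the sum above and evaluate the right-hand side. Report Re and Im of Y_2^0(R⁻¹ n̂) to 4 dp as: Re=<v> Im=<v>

Need the full column D^2_{m',0} for m'=−2..2 at α=4.4444, β=1.6664, γ=5.7782.
cos(β/2)=0.672511, sin(β/2)=0.740087
d^2_{-2,0}: single k=2 term ⇒ +0.606792;  D = -0.521702+0.309878i
d^2_{-1,0}: k∈[1..2] ⇒ +0.551387 -0.667765 = -0.116378;  D = +0.030816+0.112224i
d^2_{0,0}: k∈[0..2] ⇒ +0.204549 -0.990888 +0.300007 = -0.486332;  D = -0.486332+0.000000i
d^2_{1,0}: k∈[0..1] ⇒ -0.551387 +0.667765 = +0.116378;  D = -0.030816+0.112224i
d^2_{2,0}: single k=0 term ⇒ +0.606792;  D = -0.521702-0.309878i
Y_2^{m'}(θ=0.9423,φ=4.7366) and Σ D·Y over m':
  (-0.5217+0.3099i)·(-0.2525+0.0122i)  (+0.0308+0.1122i)·(+0.0089+0.3673i)  (-0.4863+0.0000i)·(+0.0117+0.0000i)  (-0.0308+0.1122i)·(-0.0089+0.3673i)  (-0.5217-0.3099i)·(-0.2525-0.0122i)
Y_2^0(R⁻¹ n̂) = +0.168269+0.000000i

Re=0.1683 Im=0.0000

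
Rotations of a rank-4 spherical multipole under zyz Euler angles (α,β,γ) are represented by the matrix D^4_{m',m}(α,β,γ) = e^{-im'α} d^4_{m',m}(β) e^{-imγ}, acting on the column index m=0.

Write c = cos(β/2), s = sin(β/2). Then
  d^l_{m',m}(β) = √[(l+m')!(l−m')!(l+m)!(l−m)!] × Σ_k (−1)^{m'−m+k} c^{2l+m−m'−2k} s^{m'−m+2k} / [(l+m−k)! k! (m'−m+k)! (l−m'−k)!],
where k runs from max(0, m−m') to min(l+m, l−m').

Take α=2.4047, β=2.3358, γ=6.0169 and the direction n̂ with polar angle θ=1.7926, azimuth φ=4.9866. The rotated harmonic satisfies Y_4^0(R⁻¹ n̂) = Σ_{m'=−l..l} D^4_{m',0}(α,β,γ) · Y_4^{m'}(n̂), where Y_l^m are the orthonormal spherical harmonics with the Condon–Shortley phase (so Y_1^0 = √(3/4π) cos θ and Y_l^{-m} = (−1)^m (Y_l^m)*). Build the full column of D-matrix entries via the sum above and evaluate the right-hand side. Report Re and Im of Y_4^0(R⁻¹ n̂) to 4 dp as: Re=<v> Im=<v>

Need the full column D^4_{m',0} for m'=−4..4 at α=2.4047, β=2.3358, γ=6.0169.
cos(β/2)=0.392084, sin(β/2)=0.919929
d^4_{-4,0}: single k=4 term ⇒ +0.141607;  D = -0.138950-0.027303i
d^4_{-3,0}: k∈[3..4] ⇒ +0.085354 -0.469867 = -0.384513;  D = -0.229593-0.308443i
d^4_{-2,0}: k∈[2..4] ⇒ +0.029168 -0.428180 +0.883908 = +0.484896;  D = +0.046967-0.482616i
d^4_{-1,0}: k∈[1..4] ⇒ +0.005860 -0.193565 +1.065558 -0.977632 = -0.099779;  D = +0.073893-0.067051i
d^4_{0,0}: k∈[0..4] ⇒ +0.000559 -0.049193 +0.609310 -1.490753 +0.512903 = -0.417174;  D = -0.417174+0.000000i
d^4_{1,0}: k∈[0..3] ⇒ -0.005860 +0.193565 -1.065558 +0.977632 = +0.099779;  D = -0.073893-0.067051i
d^4_{2,0}: k∈[0..2] ⇒ +0.029168 -0.428180 +0.883908 = +0.484896;  D = +0.046967+0.482616i
d^4_{3,0}: k∈[0..1] ⇒ -0.085354 +0.469867 = +0.384513;  D = +0.229593-0.308443i
d^4_{4,0}: single k=0 term ⇒ +0.141607;  D = -0.138950+0.027303i
Y_4^{m'}(θ=1.7926,φ=4.9866) and Σ D·Y over m':
  (-0.1390-0.0273i)·(+0.1829-0.3566i)  (-0.2296-0.3084i)·(+0.1873+0.1739i)  (+0.0470-0.4826i)·(+0.1796-0.1097i)  (+0.0739-0.0671i)·(+0.0732+0.2601i)  (-0.4172+0.0000i)·(+0.1724+0.0000i)  (-0.0739-0.0671i)·(-0.0732+0.2601i)  (+0.0470+0.4826i)·(+0.1796+0.1097i)  (+0.2296-0.3084i)·(-0.1873+0.1739i)  (-0.1390+0.0273i)·(+0.1829+0.3566i)
Y_4^0(R⁻¹ n̂) = -0.164354+0.000000i

Re=-0.1644 Im=0.0000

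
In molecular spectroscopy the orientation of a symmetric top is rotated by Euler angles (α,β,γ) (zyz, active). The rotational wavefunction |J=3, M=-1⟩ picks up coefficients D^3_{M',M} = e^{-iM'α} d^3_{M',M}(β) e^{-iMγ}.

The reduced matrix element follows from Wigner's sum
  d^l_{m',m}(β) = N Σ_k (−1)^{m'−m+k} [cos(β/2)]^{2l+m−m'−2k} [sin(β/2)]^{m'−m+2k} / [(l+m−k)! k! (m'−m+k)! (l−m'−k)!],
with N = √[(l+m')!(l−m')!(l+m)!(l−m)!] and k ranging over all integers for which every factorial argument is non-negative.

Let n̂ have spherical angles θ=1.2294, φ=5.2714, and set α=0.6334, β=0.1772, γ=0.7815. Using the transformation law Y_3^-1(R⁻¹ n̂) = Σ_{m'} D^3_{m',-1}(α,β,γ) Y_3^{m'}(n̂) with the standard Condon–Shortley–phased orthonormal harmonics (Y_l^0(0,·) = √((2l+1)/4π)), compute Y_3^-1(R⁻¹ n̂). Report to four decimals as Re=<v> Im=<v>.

Re=0.1209 Im=-0.0926

Need the full column D^3_{m',-1} for m'=−3..3 at α=0.6334, β=0.1772, γ=0.7815.
cos(β/2)=0.996078, sin(β/2)=0.088484
d^3_{-3,-1}: single k=2 term ⇒ +0.029850;  D = -0.026749+0.013249i
d^3_{-2,-1}: k∈[1..2] ⇒ +0.274367 -0.004330 = +0.270036;  D = -0.124099+0.239831i
d^3_{-1,-1}: k∈[0..2] ⇒ +0.976695 -0.061659 +0.000365 = +0.915401;  D = +0.142130+0.904300i
d^3_{0,-1}: k∈[0..2] ⇒ -0.300554 +0.007115 -0.000019 = -0.293457;  D = -0.208313-0.206695i
d^3_{1,-1}: k∈[0..2] ⇒ +0.046244 -0.000487 +0.000000 = +0.045758;  D = +0.045257+0.006752i
d^3_{2,-1}: k∈[0..1] ⇒ -0.004330 +0.000017 = -0.004313;  D = -0.003815+0.002012i
d^3_{3,-1}: single k=0 term ⇒ +0.000236;  D = +0.000103-0.000212i
Y_3^{m'}(θ=1.2294,φ=5.2714) and Σ D·Y over m':
  (-0.0267+0.0132i)·(-0.3471+0.0370i)  (-0.1241+0.2398i)·(-0.1329+0.2732i)  (+0.1421+0.9043i)·(-0.0710-0.1135i)  (-0.2083-0.2067i)·(-0.3048+0.0000i)  (+0.0453+0.0068i)·(+0.0710-0.1135i)  (-0.0038+0.0020i)·(-0.1329-0.2732i)  (+0.0001-0.0002i)·(+0.3471+0.0370i)
Y_3^-1(R⁻¹ n̂) = +0.120866-0.092641i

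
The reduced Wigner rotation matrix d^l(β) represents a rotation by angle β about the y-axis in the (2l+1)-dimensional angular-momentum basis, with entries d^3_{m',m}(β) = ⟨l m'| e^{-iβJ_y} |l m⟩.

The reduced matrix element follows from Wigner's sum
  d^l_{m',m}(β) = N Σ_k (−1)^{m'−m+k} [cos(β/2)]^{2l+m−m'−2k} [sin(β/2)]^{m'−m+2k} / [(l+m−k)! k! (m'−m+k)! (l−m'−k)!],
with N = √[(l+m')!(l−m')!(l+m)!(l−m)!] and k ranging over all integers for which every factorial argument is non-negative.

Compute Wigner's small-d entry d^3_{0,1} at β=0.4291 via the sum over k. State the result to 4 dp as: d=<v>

d=0.5647

d^3_{0,1}(β=0.4291) via Wigner's sum:
With c≡cos(β/2)=0.977072 and s≡sin(β/2)=0.212908, N=[6·6·24·2]^{1/2}=41.569219
k: max(0,(1)−(0))=1 … min(3+(1),3−(0))=3
  k=1: (−1)^0·41.5692/(12)·0.9771^5·0.2129^1 = +0.656774
  k=2: (−1)^1·41.5692/(4)·0.9771^3·0.2129^3 = -0.093555
  k=3: (−1)^2·41.5692/(12)·0.9771^1·0.2129^5 = +0.001481
d^3_{0,1}(0.4291) = +0.656774 -0.093555 +0.001481 = +0.564699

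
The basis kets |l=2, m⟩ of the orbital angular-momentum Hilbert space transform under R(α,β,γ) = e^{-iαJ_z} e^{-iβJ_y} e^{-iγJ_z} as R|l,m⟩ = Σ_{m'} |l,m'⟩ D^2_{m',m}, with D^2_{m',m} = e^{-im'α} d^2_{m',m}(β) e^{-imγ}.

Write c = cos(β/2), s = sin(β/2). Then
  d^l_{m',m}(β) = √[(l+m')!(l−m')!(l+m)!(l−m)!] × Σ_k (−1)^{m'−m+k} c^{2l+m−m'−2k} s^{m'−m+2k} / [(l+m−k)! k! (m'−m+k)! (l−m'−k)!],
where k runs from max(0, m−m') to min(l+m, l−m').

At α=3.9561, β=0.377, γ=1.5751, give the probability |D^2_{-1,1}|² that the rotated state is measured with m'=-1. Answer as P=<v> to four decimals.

P=0.0101

D^2_{-1,1}(3.9561,0.377,1.5751) = e^{-i·-1·3.9561}·d^2_{-1,1}(0.377)·e^{-i·1·1.5751}. Compute d first:
Half-angle: c=0.982286, s=0.187386. N=√(1·6·6·1)=6.000000
k: max(0,(1)−(-1))=2 … min(2+(1),2−(-1))=3
  k=2: (−1)^0·6.0000/(2)·0.9823^2·0.1874^2 = +0.101641
  k=3: (−1)^1·6.0000/(6)·0.9823^0·0.1874^4 = -0.001233
d^2_{-1,1}(0.377) = +0.101641 -0.001233 = +0.100408
|D^2_{-1,1}|² = |d^2_{-1,1}(β)|² = (+0.100408)² = 0.010082 (the z-rotation phases have unit modulus)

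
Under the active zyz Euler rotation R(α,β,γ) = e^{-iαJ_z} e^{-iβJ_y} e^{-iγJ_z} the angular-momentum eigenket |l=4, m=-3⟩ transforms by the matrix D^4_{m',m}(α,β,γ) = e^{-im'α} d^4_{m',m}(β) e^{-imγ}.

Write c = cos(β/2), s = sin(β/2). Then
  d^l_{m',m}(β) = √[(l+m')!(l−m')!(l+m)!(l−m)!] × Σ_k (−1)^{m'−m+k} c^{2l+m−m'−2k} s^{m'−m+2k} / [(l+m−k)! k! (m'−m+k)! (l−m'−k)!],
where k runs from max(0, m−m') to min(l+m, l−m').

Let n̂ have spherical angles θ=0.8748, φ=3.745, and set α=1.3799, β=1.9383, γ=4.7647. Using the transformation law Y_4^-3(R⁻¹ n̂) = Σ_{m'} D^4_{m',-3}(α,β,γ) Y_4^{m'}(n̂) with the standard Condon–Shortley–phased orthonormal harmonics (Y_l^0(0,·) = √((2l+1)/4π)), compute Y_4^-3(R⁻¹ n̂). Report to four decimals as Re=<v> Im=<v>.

Need the full column D^4_{m',-3} for m'=−4..4 at α=1.3799, β=1.9383, γ=4.7647.
cos(β/2)=0.566000, sin(β/2)=0.824405
d^4_{-4,-3}: single k=1 term ⇒ +0.043391;  D = +0.024738+0.035649i
d^4_{-3,-3}: k∈[0..1] ⇒ +0.010533 -0.156416 = -0.145883;  D = -0.133455+0.058919i
d^4_{-2,-3}: k∈[0..1] ⇒ -0.057401 +0.365335 = +0.307933;  D = -0.068660-0.300181i
d^4_{-1,-3}: k∈[0..1] ⇒ +0.177359 -0.627117 = -0.449758;  D = +0.449499-0.015272i
d^4_{0,-3}: k∈[0..1] ⇒ -0.385097 +0.816991 = +0.431894;  D = -0.067501+0.426587i
d^4_{1,-3}: k∈[0..1] ⇒ +0.627117 -0.798265 = -0.171148;  D = -0.160899-0.058337i
d^4_{2,-3}: k∈[0..1] ⇒ -0.775066 +0.548106 = -0.226959;  D = -0.116440+0.194814i
d^4_{3,-3}: k∈[0..1] ⇒ +0.704004 -0.213366 = +0.490638;  D = -0.365735-0.327054i
d^4_{4,-3}: single k=0 term ⇒ -0.414329;  D = +0.329771-0.250838i
Y_4^{m'}(θ=0.8748,φ=3.745) and Σ D·Y over m':
  (+0.0247+0.0356i)·(-0.1146-0.1021i)  (-0.1335+0.0589i)·(+0.0860+0.3523i)  (-0.0687-0.3002i)·(+0.1317-0.3457i)  (+0.4495-0.0153i)·(+0.0235-0.0162i)  (-0.0675+0.4266i)·(-0.3616+0.0000i)  (-0.1609-0.0583i)·(-0.0235-0.0162i)  (-0.1164+0.1948i)·(+0.1317+0.3457i)  (-0.3657-0.3271i)·(-0.0860+0.3523i)  (+0.3298-0.2508i)·(-0.1146+0.1021i)
Y_4^-3(R⁻¹ n̂) = -0.054836-0.275169i

Re=-0.0548 Im=-0.2752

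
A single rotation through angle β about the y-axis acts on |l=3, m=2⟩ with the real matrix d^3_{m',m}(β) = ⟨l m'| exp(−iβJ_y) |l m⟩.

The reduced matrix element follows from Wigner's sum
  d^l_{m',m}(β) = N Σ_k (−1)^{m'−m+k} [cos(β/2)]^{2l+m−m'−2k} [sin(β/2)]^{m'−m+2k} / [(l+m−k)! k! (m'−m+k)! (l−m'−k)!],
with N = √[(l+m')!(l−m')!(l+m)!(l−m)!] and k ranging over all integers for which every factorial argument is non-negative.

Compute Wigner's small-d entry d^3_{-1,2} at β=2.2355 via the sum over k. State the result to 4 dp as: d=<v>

d=-0.4278

d^3_{-1,2}(β=2.2355) via Wigner's sum:
With c≡cos(β/2)=0.437707 and s≡sin(β/2)=0.899118, N=[2·24·120·1]^{1/2}=75.894664
k: max(0,(2)−(-1))=3 … min(3+(2),3−(-1))=4
  k=3: (−1)^0·75.8947/(12)·0.4377^3·0.8991^3 = +0.385504
  k=4: (−1)^1·75.8947/(24)·0.4377^1·0.8991^5 = -0.813329
d^3_{-1,2}(2.2355) = +0.385504 -0.813329 = -0.427825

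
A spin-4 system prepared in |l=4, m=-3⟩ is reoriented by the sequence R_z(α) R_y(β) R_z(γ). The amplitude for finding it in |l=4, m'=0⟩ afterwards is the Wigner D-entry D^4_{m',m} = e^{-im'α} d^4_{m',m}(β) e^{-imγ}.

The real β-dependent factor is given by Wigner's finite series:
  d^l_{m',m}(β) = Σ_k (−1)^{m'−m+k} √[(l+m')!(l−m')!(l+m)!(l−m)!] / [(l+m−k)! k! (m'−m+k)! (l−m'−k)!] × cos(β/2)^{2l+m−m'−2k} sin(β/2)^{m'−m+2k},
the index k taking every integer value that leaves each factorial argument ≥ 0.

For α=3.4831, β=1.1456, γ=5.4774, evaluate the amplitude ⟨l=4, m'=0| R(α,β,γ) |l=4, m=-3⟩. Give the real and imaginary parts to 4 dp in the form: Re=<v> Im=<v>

Re=0.3454 Im=0.3056

Split into d^4_{0,-3}(β=1.1456) × two z-phases.
Half-angle: c=0.840387, s=0.541987. N=√(24·24·1·5040)=1703.830978
k∈{0,1} keeps every argument non-negative
  k=0: (−1)^3·1703.8310/(144)·0.8404^5·0.5420^3 = -0.789636
  k=1: (−1)^4·1703.8310/(144)·0.8404^3·0.5420^5 = +0.328433
d^4_{0,-3}(1.1456) = -0.789636 +0.328433 = -0.461203
Phases: e^{-i·(0)·3.4831}=+1.000000+0.000000i, e^{-i·(-3)·5.4774}=-0.749005-0.662564i ⇒ D=+0.345444+0.305577i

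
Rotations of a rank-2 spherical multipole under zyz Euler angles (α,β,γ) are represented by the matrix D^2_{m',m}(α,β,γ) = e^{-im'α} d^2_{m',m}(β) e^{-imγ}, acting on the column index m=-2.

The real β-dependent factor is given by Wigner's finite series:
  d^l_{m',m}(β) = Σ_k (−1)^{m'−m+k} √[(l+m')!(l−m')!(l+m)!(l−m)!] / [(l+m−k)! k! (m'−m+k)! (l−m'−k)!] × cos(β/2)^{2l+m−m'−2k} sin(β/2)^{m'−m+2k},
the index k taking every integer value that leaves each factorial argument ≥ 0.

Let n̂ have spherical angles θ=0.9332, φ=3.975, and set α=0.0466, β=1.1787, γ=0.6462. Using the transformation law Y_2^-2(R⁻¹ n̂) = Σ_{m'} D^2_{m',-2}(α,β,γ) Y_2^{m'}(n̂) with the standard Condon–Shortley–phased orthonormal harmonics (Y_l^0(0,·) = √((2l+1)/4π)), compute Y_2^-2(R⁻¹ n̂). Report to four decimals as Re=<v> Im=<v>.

Re=0.3522 Im=0.0056

Need the full column D^2_{m',-2} for m'=−2..2 at α=0.0466, β=1.1787, γ=0.6462.
cos(β/2)=0.831302, sin(β/2)=0.555821
d^2_{-2,-2}: single k=0 term ⇒ +0.477568;  D = +0.087939+0.469402i
d^2_{-1,-2}: single k=0 term ⇒ -0.638618;  D = -0.146707-0.621539i
d^2_{0,-2}: single k=0 term ⇒ +0.522953;  D = +0.143715+0.502818i
d^2_{1,-2}: single k=0 term ⇒ -0.285492;  D = -0.091159-0.270547i
d^2_{2,-2}: single k=0 term ⇒ +0.095442;  D = +0.034655+0.088928i
Y_2^{m'}(θ=0.9332,φ=3.975) and Σ D·Y over m':
  (+0.0879+0.4694i)·(-0.0239-0.2483i)  (-0.1467-0.6215i)·(-0.2484+0.2735i)  (+0.1437+0.5028i)·(+0.0199+0.0000i)  (-0.0912-0.2705i)·(+0.2484+0.2735i)  (+0.0347+0.0889i)·(-0.0239+0.2483i)
Y_2^-2(R⁻¹ n̂) = +0.352191+0.005558i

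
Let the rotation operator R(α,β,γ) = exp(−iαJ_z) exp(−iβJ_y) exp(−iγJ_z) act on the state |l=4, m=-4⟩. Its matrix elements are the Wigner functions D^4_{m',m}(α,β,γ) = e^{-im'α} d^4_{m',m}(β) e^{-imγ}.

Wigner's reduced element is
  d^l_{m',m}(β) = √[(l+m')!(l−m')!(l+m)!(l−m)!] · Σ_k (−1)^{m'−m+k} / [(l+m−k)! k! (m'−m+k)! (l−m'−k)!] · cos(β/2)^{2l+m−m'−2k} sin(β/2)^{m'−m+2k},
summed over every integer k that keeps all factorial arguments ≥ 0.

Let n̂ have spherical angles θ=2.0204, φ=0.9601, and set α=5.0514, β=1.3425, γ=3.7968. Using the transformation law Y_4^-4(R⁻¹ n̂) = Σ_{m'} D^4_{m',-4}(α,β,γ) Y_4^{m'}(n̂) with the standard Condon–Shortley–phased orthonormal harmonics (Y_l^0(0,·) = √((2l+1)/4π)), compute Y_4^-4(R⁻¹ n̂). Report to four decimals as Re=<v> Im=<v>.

Re=-0.0862 Im=-0.1526

Need the full column D^4_{m',-4} for m'=−4..4 at α=5.0514, β=1.3425, γ=3.7968.
cos(β/2)=0.783045, sin(β/2)=0.621965
d^4_{-4,-4}: single k=0 term ⇒ +0.141349;  D = -0.094841-0.104808i
d^4_{-3,-4}: single k=0 term ⇒ -0.317554;  D = -0.151203+0.279246i
d^4_{-2,-4}: single k=0 term ⇒ +0.471879;  D = +0.466057+0.073902i
d^4_{-1,-4}: single k=0 term ⇒ -0.530061;  D = -0.095810-0.521330i
d^4_{0,-4}: single k=0 term ⇒ +0.470717;  D = -0.408319+0.234202i
d^4_{1,-4}: single k=0 term ⇒ -0.334414;  D = +0.253384+0.218241i
d^4_{2,-4}: single k=0 term ⇒ +0.187823;  D = +0.068272-0.174976i
d^4_{3,-4}: single k=0 term ⇒ -0.079743;  D = -0.079700-0.002631i
d^4_{4,-4}: single k=0 term ⇒ +0.022394;  D = +0.006746+0.021354i
Y_4^{m'}(θ=2.0204,φ=0.9601) and Σ D·Y over m':
  (-0.0948-0.1048i)·(-0.2229+0.1873i)  (-0.1512+0.2792i)·(+0.3839+0.1027i)  (+0.4661+0.0739i)·(-0.0299-0.0821i)  (-0.0958-0.5213i)·(+0.1782-0.2545i)  (-0.4083+0.2342i)·(-0.1500+0.0000i)  (+0.2534+0.2182i)·(-0.1782-0.2545i)  (+0.0683-0.1750i)·(-0.0299+0.0821i)  (-0.0797-0.0026i)·(-0.3839+0.1027i)  (+0.0067+0.0214i)·(-0.2229-0.1873i)
Y_4^-4(R⁻¹ n̂) = -0.086244-0.152562i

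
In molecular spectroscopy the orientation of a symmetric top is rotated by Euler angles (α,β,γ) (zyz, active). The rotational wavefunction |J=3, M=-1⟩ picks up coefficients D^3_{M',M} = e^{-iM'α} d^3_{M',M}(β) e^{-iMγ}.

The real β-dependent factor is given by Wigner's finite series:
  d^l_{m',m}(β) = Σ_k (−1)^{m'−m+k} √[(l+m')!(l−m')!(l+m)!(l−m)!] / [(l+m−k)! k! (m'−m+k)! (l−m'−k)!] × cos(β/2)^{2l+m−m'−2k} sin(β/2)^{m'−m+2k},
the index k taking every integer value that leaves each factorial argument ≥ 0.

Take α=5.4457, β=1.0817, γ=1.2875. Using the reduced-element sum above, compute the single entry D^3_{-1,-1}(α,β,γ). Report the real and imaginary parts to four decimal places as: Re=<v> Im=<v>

D^3_{-1,-1}(5.4457,1.0817,1.2875) = e^{-i·-1·5.4457}·d^3_{-1,-1}(1.0817)·e^{-i·-1·1.2875}. Compute d first:
c=cos(1.0817/2)=0.857271, s=sin(1.0817/2)=0.514865; N=√[2·24·2·24]=48.000000
Admissible k: 0..2 (factorial args all ≥0)
  k=0: (−1)^0·48.0000/(48)·0.8573^6·0.5149^0 = +0.396926
  k=1: (−1)^1·48.0000/(6)·0.8573^4·0.5149^2 = -1.145380
  k=2: (−1)^2·48.0000/(8)·0.8573^2·0.5149^4 = +0.309857
d^3_{-1,-1}(1.0817) = +0.396926 -1.145380 +0.309857 = -0.438597
D = (+0.669333-0.742962i)·(-0.438597)·(+0.279522+0.960139i) = -0.394931-0.190781i

Re=-0.3949 Im=-0.1908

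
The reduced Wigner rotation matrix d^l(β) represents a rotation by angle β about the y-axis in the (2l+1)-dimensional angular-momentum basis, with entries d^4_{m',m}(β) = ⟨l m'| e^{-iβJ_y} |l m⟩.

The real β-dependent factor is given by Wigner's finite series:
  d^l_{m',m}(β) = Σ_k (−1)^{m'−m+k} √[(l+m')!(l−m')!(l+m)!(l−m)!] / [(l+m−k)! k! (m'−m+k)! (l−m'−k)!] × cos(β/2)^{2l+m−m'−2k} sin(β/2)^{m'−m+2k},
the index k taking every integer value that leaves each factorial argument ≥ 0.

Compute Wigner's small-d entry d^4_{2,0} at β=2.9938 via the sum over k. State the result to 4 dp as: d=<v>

d=0.0501

d^4_{2,0}(β=2.9938) via Wigner's sum:
Half-angle: c=0.073829, s=0.997271. N=√(720·2·24·24)=910.735966
k: max(0,(0)−(2))=0 … min(4+(0),4−(2))=2
  k=0: (−1)^2·910.7360/(96)·0.0738^6·0.9973^2 = +0.000002
  k=1: (−1)^3·910.7360/(36)·0.0738^4·0.9973^4 = -0.000743
  k=2: (−1)^4·910.7360/(96)·0.0738^2·0.9973^6 = +0.050869
d^4_{2,0}(2.9938) = +0.000002 -0.000743 +0.050869 = +0.050127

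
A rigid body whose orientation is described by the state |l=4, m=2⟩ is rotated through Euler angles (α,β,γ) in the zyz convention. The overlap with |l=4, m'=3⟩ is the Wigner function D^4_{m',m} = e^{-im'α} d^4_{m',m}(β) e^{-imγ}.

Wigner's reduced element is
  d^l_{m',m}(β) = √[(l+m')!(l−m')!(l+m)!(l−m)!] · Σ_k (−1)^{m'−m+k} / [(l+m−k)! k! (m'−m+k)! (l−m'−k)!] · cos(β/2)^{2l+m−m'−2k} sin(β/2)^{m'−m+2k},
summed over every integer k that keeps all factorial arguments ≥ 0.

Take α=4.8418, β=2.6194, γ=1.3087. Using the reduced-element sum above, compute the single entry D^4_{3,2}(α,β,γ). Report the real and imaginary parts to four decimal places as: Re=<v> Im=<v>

Re=-0.0015 Im=0.0112

D^4_{3,2}(4.8418,2.6194,1.3087) = e^{-i·3·4.8418}·d^4_{3,2}(2.6194)·e^{-i·2·1.3087}. Compute d first:
With c≡cos(β/2)=0.258140 and s≡sin(β/2)=0.966108, N=[5040·1·720·2]^{1/2}=2693.993318
k: max(0,(2)−(3))=0 … min(4+(2),4−(3))=1
  k=0: (−1)^1·2693.9933/(720)·0.2581^7·0.9661^1 = -0.000276
  k=1: (−1)^2·2693.9933/(240)·0.2581^5·0.9661^3 = +0.011602
d^4_{3,2}(2.6194) = -0.000276 +0.011602 = +0.011326
D = (-0.378554-0.925579i)·(+0.011326)·(-0.865728-0.500514i) = -0.001535+0.011221i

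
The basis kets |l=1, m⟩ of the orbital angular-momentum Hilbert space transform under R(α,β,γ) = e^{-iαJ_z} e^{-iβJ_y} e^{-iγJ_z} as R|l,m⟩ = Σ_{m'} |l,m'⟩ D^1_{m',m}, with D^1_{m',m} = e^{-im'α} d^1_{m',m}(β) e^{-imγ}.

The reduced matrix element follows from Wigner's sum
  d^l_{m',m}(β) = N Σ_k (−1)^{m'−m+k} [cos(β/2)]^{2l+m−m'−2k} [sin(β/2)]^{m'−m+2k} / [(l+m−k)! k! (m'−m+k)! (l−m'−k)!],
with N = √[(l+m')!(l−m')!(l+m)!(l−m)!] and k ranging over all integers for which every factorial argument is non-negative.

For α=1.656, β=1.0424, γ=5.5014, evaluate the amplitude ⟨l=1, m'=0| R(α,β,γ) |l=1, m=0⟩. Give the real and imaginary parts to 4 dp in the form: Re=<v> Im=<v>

Split into d^1_{0,0}(β=1.0424) × two z-phases.
c=cos(1.0424/2)=0.867222, s=sin(1.0424/2)=0.497921; N=√[1·1·1·1]=1.000000
The bounds max(0,m−m')=0 and min(l+m,l−m')=1 give 2 terms
  k=0: (−1)^0·1.0000/(1)·0.8672^2·0.4979^0 = +0.752075
  k=1: (−1)^1·1.0000/(1)·0.8672^0·0.4979^2 = -0.247925
d^1_{0,0}(1.0424) = +0.752075 -0.247925 = +0.504149
Attach z-rotation phases: D = e^{-i(0)(1.656)}·(+0.504149)·e^{-i(0)(5.5014)} = +0.504149+0.000000i

Re=0.5041 Im=0.0000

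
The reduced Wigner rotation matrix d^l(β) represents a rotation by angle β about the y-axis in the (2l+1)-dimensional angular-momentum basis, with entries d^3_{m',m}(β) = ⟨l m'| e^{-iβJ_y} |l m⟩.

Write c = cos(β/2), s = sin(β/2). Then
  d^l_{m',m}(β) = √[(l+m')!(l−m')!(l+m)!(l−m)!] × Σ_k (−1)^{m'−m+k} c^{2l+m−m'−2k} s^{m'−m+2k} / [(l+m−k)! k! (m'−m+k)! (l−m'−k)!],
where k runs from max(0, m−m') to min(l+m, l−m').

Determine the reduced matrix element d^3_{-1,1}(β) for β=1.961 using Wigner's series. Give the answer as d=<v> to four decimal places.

d^3_{-1,1}(β=1.961) via Wigner's sum:
Half-angle: c=0.556607, s=0.830776. N=√(2·24·24·2)=48.000000
k: max(0,(1)−(-1))=2 … min(3+(1),3−(-1))=4
  k=2: (−1)^0·48.0000/(8)·0.5566^4·0.8308^2 = +0.397479
  k=3: (−1)^1·48.0000/(6)·0.5566^2·0.8308^4 = -1.180655
  k=4: (−1)^2·48.0000/(48)·0.5566^0·0.8308^6 = +0.328778
d^3_{-1,1}(1.961) = +0.397479 -1.180655 +0.328778 = -0.454398

d=-0.4544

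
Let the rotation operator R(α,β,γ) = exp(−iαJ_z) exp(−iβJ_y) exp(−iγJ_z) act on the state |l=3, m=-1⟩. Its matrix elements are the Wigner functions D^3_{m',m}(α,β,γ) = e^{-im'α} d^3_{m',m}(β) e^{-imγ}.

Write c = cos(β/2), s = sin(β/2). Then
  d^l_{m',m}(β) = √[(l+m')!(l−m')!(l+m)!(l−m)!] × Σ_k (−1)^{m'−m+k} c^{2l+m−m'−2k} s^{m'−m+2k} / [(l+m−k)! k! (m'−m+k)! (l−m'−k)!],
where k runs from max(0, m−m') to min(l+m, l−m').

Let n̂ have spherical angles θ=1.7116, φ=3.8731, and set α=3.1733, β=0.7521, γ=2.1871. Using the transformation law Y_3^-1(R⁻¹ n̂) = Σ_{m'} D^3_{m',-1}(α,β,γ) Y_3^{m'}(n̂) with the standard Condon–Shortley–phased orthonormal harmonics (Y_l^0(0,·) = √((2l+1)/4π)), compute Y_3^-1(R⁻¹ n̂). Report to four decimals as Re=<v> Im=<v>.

Need the full column D^3_{m',-1} for m'=−3..3 at α=3.1733, β=0.7521, γ=2.1871.
cos(β/2)=0.930123, sin(β/2)=0.367249
d^3_{-3,-1}: single k=2 term ⇒ +0.390956;  D = +0.255261-0.296123i
d^3_{-2,-1}: k∈[1..2] ⇒ +0.808466 -0.252077 = +0.556389;  D = -0.349732+0.432731i
d^3_{-1,-1}: k∈[0..2] ⇒ +0.647502 -0.807556 +0.094423 = -0.065632;  D = -0.039615+0.052327i
d^3_{0,-1}: k∈[0..2] ⇒ -0.885630 +0.414205 -0.021525 = -0.492950;  D = +0.284936-0.402257i
d^3_{1,-1}: k∈[0..2] ⇒ +0.605667 -0.125897 +0.002453 = +0.482224;  D = +0.266121-0.402143i
d^3_{2,-1}: k∈[0..1] ⇒ -0.252077 +0.019649 = -0.232428;  D = +0.122059-0.197799i
d^3_{3,-1}: single k=0 term ⇒ +0.060949;  D = +0.030347-0.052857i
Y_3^{m'}(θ=1.7116,φ=3.8731) and Σ D·Y over m':
  (+0.2553-0.2961i)·(+0.2365+0.3287i)  (-0.3497+0.4327i)·(-0.0151+0.1398i)  (-0.0396+0.0523i)·(+0.2147-0.1927i)  (+0.2849-0.4023i)·(+0.1520+0.0000i)  (+0.2661-0.4021i)·(-0.2147-0.1927i)  (+0.1221-0.1978i)·(-0.0151-0.1398i)  (+0.0303-0.0529i)·(-0.2365+0.3287i)
Y_3^-1(R⁻¹ n̂) = -0.006528-0.040368i

Re=-0.0065 Im=-0.0404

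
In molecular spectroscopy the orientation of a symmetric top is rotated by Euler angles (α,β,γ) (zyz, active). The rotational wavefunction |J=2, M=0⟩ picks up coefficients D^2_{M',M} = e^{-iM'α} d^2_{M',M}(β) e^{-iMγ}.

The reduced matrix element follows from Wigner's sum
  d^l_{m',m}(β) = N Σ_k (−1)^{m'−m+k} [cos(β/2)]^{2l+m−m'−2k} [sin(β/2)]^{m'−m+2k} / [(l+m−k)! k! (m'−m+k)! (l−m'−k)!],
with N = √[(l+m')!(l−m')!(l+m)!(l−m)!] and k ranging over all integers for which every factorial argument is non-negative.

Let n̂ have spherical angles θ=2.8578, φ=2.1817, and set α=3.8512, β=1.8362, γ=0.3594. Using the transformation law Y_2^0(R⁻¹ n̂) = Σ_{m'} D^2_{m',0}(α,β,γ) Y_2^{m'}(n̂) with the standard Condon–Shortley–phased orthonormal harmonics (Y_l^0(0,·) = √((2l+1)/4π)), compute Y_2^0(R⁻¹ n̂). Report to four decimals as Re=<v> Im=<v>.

Need the full column D^2_{m',0} for m'=−2..2 at α=3.8512, β=1.8362, γ=0.3594.
cos(β/2)=0.607331, sin(β/2)=0.794449
d^2_{-2,0}: single k=2 term ⇒ +0.570241;  D = +0.086107+0.563702i
d^2_{-1,0}: k∈[1..2] ⇒ +0.435931 -0.745932 = -0.310001;  D = +0.235172+0.201977i
d^2_{0,0}: k∈[0..2] ⇒ +0.136051 -0.931199 +0.398350 = -0.396799;  D = -0.396799+0.000000i
d^2_{1,0}: k∈[0..1] ⇒ -0.435931 +0.745932 = +0.310001;  D = -0.235172+0.201977i
d^2_{2,0}: single k=0 term ⇒ +0.570241;  D = +0.086107-0.563702i
Y_2^{m'}(θ=2.8578,φ=2.1817) and Σ D·Y over m':
  (+0.0861+0.5637i)·(-0.0104+0.0285i)  (+0.2352+0.2020i)·(+0.1191+0.1701i)  (-0.3968+0.0000i)·(+0.5566+0.0000i)  (-0.2352+0.2020i)·(-0.1191+0.1701i)  (+0.0861-0.5637i)·(-0.0104-0.0285i)
Y_2^0(R⁻¹ n̂) = -0.267414+0.000000i

Re=-0.2674 Im=0.0000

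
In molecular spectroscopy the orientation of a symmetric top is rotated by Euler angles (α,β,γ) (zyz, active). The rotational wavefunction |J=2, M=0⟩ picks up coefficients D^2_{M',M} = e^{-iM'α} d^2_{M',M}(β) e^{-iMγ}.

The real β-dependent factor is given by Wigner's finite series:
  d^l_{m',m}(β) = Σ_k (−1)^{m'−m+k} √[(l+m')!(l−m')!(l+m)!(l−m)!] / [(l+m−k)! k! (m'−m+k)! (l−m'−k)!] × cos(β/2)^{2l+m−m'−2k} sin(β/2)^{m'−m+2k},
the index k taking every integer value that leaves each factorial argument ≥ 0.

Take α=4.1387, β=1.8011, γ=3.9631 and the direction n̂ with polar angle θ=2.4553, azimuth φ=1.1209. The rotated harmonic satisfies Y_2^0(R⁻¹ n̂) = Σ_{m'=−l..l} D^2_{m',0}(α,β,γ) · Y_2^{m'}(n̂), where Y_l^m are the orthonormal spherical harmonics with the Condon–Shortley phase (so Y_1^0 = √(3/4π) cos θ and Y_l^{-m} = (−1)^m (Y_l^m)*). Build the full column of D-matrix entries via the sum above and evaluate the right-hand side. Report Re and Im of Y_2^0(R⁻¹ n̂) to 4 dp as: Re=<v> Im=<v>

Re=-0.1358 Im=0.0000

Need the full column D^2_{m',0} for m'=−2..2 at α=4.1387, β=1.8011, γ=3.9631.
cos(β/2)=0.621179, sin(β/2)=0.783669
d^2_{-2,0}: single k=2 term ⇒ +0.580463;  D = -0.238500+0.529202i
d^2_{-1,0}: k∈[1..2] ⇒ +0.460107 -0.732301 = -0.272195;  D = +0.147729+0.228618i
d^2_{0,0}: k∈[0..2] ⇒ +0.148891 -0.947891 +0.377164 = -0.421837;  D = -0.421837+0.000000i
d^2_{1,0}: k∈[0..1] ⇒ -0.460107 +0.732301 = +0.272195;  D = -0.147729+0.228618i
d^2_{2,0}: single k=0 term ⇒ +0.580463;  D = -0.238500-0.529202i
Y_2^{m'}(θ=2.4553,φ=1.1209) and Σ D·Y over m':
  (-0.2385+0.5292i)·(-0.0964-0.1215i)  (+0.1477+0.2286i)·(-0.1647+0.3410i)  (-0.4218+0.0000i)·(+0.2509+0.0000i)  (-0.1477+0.2286i)·(+0.1647+0.3410i)  (-0.2385-0.5292i)·(-0.0964+0.1215i)
Y_2^0(R⁻¹ n̂) = -0.135833+0.000000i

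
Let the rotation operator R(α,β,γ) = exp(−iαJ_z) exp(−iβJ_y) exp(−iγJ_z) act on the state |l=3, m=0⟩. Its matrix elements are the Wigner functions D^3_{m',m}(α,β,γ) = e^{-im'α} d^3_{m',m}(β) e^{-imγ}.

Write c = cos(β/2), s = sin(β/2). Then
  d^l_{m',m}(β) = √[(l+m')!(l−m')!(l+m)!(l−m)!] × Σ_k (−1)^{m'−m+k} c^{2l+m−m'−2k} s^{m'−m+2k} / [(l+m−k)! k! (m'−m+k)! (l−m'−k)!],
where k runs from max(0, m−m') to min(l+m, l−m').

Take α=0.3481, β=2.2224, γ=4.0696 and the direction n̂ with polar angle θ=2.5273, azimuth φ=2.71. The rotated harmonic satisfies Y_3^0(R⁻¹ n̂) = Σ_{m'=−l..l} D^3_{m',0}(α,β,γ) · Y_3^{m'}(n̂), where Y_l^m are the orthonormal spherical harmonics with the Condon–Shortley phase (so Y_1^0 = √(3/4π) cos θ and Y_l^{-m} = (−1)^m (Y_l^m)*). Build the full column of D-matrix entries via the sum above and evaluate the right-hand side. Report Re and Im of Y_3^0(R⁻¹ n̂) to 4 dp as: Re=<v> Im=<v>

Need the full column D^3_{m',0} for m'=−3..3 at α=0.3481, β=2.2224, γ=4.0696.
cos(β/2)=0.443586, sin(β/2)=0.896232
d^3_{-3,0}: single k=3 term ⇒ +0.281003;  D = +0.141206+0.242947i
d^3_{-2,0}: k∈[2..3] ⇒ +0.170339 -0.695341 = -0.525002;  D = -0.402826-0.336688i
d^3_{-1,0}: k∈[1..3] ⇒ +0.053321 -0.652991 +0.888526 = +0.288856;  D = +0.271532+0.098532i
d^3_{0,0}: k∈[0..3] ⇒ +0.007618 -0.279895 +1.142562 -0.518229 = +0.352057;  D = +0.352057+0.000000i
d^3_{1,0}: k∈[0..2] ⇒ -0.053321 +0.652991 -0.888526 = -0.288856;  D = -0.271532+0.098532i
d^3_{2,0}: k∈[0..1] ⇒ +0.170339 -0.695341 = -0.525002;  D = -0.402826+0.336688i
d^3_{3,0}: single k=0 term ⇒ -0.281003;  D = -0.141206+0.242947i
Y_3^{m'}(θ=2.5273,φ=2.71) and Σ D·Y over m':
  (+0.1412+0.2429i)·(-0.0218-0.0769i)  (-0.4028-0.3367i)·(-0.1803-0.2108i)  (+0.2715+0.0985i)·(-0.3957-0.1823i)  (+0.3521+0.0000i)·(-0.1034+0.0000i)  (-0.2715+0.0985i)·(+0.3957-0.1823i)  (-0.4028+0.3367i)·(-0.1803+0.2108i)  (-0.1412+0.2429i)·(+0.0218-0.0769i)
Y_3^0(R⁻¹ n̂) = -0.180854+0.000000i

Re=-0.1809 Im=0.0000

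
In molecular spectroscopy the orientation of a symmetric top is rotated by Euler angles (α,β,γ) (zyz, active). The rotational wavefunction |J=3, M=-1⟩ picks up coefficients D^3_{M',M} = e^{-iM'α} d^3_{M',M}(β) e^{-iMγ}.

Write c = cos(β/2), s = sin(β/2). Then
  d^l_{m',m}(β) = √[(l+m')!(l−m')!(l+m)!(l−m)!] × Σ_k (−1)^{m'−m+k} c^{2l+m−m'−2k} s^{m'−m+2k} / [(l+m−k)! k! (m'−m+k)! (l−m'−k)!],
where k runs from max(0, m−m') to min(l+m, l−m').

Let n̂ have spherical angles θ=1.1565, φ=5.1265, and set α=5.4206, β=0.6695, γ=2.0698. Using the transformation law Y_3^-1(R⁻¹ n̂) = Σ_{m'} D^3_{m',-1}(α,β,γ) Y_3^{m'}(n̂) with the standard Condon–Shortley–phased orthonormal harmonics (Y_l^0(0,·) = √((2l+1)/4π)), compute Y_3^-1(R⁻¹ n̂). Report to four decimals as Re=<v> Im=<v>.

Re=-0.3848 Im=0.2235

Need the full column D^3_{m',-1} for m'=−3..3 at α=5.4206, β=0.6695, γ=2.0698.
cos(β/2)=0.944492, sin(β/2)=0.328533
d^3_{-3,-1}: single k=2 term ⇒ +0.332658;  D = +0.289024-0.164701i
d^3_{-2,-1}: k∈[1..2] ⇒ +0.780857 -0.188957 = +0.591900;  D = +0.557097+0.199972i
d^3_{-1,-1}: k∈[0..2] ⇒ +0.709890 -0.687135 +0.062354 = +0.085109;  D = +0.030267+0.079545i
d^3_{0,-1}: k∈[0..2] ⇒ -0.855386 +0.310488 -0.012522 = -0.557421;  D = +0.266754-0.489449i
d^3_{1,-1}: k∈[0..2] ⇒ +0.515351 -0.083139 +0.001257 = +0.433470;  D = -0.424019+0.090025i
d^3_{2,-1}: k∈[0..1] ⇒ -0.188957 +0.011431 = -0.177526;  D = +0.140962+0.107913i
d^3_{3,-1}: single k=0 term ⇒ +0.040249;  D = -0.002206-0.040189i
Y_3^{m'}(θ=1.1565,φ=5.1265) and Σ D·Y over m':
  (+0.2890-0.1647i)·(-0.3029-0.1032i)  (+0.5571+0.2000i)·(-0.2331+0.2540i)  (+0.0303+0.0795i)·(-0.0226-0.0514i)  (+0.2668-0.4894i)·(-0.3290+0.0000i)  (-0.4240+0.0900i)·(+0.0226-0.0514i)  (+0.1410+0.1079i)·(-0.2331-0.2540i)  (-0.0022-0.0402i)·(+0.3029-0.1032i)
Y_3^-1(R⁻¹ n̂) = -0.384771+0.223506i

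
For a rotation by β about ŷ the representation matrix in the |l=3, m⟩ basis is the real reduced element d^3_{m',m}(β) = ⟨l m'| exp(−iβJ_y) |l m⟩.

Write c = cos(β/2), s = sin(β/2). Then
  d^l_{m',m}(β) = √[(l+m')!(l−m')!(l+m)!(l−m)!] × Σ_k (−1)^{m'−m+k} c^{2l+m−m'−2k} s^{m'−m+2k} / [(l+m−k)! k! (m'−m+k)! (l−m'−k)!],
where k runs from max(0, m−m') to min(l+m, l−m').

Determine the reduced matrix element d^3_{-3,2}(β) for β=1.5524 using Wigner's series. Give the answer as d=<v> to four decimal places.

d=0.2950

d^3_{-3,2}(β=1.5524) via Wigner's sum:
With c≡cos(β/2)=0.713581 and s≡sin(β/2)=0.700573, N=[1·720·120·1]^{1/2}=293.938769
k: max(0,(2)−(-3))=5 … min(3+(2),3−(-3))=5
  k=5: (−1)^0·293.9388/(120)·0.7136^1·0.7006^5 = +0.294975
d^3_{-3,2}(1.5524) = +0.294975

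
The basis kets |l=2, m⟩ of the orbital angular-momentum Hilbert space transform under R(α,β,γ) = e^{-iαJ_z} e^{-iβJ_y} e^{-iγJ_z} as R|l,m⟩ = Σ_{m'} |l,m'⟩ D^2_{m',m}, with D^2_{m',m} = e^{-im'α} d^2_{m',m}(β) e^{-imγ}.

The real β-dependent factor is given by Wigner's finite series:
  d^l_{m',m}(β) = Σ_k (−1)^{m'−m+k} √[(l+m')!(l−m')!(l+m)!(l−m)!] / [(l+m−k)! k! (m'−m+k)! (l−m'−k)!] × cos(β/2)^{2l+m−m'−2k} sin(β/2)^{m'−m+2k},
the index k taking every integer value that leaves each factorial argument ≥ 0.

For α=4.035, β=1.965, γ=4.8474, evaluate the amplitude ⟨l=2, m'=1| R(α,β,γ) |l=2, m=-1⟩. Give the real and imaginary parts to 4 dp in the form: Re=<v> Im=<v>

D^2_{1,-1}(4.035,1.965,4.8474) = e^{-i·1·4.035}·d^2_{1,-1}(1.965)·e^{-i·-1·4.8474}. Compute d first:
c=cos(1.965/2)=0.554945, s=sin(1.965/2)=0.831887; N=√[6·1·1·6]=6.000000
k∈{0,1} keeps every argument non-negative
  k=0: (−1)^2·6.0000/(2)·0.5549^2·0.8319^2 = +0.639366
  k=1: (−1)^3·6.0000/(6)·0.5549^0·0.8319^4 = -0.478915
d^2_{1,-1}(1.965) = +0.639366 -0.478915 = +0.160451
D = (-0.626761+0.779212i)·(+0.160451)·(+0.134601-0.990900i) = +0.110352+0.116478i

Re=0.1104 Im=0.1165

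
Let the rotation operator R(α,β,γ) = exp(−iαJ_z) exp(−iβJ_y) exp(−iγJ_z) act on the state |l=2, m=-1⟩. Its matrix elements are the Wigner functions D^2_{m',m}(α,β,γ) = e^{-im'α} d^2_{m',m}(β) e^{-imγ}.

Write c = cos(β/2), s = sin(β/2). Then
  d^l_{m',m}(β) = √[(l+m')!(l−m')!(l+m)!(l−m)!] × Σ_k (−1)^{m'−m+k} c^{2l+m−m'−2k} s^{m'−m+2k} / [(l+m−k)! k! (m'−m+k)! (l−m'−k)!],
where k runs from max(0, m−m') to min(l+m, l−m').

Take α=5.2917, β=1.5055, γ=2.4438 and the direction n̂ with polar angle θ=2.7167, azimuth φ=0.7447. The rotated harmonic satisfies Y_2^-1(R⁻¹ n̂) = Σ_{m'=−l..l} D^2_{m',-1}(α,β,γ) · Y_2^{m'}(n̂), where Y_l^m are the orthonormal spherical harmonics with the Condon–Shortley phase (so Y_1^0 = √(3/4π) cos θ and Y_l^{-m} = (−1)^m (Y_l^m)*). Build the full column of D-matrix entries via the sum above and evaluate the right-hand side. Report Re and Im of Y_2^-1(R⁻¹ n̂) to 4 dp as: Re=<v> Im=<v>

Re=0.0424 Im=-0.0877

Need the full column D^2_{m',-1} for m'=−2..2 at α=5.2917, β=1.5055, γ=2.4438.
cos(β/2)=0.729812, sin(β/2)=0.683648
d^2_{-2,-1}: single k=1 term ⇒ +0.531490;  D = +0.476047+0.236349i
d^2_{-1,-1}: k∈[0..1] ⇒ +0.283689 -0.746807 = -0.463117;  D = -0.054743-0.459871i
d^2_{0,-1}: k∈[0..1] ⇒ -0.650940 +0.571195 = -0.079744;  D = +0.061105-0.051238i
d^2_{1,-1}: k∈[0..1] ⇒ +0.746807 -0.218439 = +0.528367;  D = -0.505743-0.152956i
d^2_{2,-1}: single k=0 term ⇒ -0.466379;  D = +0.131403+0.447485i
Y_2^{m'}(θ=2.7167,φ=0.7447) and Σ D·Y over m':
  (+0.4760+0.2363i)·(+0.0053-0.0654i)  (-0.0547-0.4599i)·(-0.2133+0.1966i)  (+0.0611-0.0512i)·(+0.4700+0.0000i)  (-0.5057-0.1530i)·(+0.2133+0.1966i)  (+0.1314+0.4475i)·(+0.0053+0.0654i)
Y_2^-1(R⁻¹ n̂) = +0.042442-0.087720i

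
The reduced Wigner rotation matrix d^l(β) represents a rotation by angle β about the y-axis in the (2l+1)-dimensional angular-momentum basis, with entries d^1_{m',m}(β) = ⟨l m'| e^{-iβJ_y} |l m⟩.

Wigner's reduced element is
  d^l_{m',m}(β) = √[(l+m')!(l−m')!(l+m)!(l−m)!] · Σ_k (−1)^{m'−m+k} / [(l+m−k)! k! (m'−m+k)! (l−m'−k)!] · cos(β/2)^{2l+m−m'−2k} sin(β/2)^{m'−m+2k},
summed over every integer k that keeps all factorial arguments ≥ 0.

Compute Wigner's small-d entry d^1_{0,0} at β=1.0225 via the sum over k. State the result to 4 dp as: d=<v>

d^1_{0,0}(β=1.0225) via Wigner's sum:
Half-angle: c=0.872134, s=0.489268. N=√(1·1·1·1)=1.000000
k: max(0,(0)−(0))=0 … min(1+(0),1−(0))=1
  k=0: (−1)^0·1.0000/(1)·0.8721^2·0.4893^0 = +0.760617
  k=1: (−1)^1·1.0000/(1)·0.8721^0·0.4893^2 = -0.239383
d^1_{0,0}(1.0225) = +0.760617 -0.239383 = +0.521234

d=0.5212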